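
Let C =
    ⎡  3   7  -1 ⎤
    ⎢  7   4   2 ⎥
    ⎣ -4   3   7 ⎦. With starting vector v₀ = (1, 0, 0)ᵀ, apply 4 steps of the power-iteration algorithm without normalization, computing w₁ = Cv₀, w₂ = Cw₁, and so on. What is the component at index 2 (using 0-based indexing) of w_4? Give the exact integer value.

w1 = Cv₀ = (3·1 + 7·0 + (-1)·0; 7·1 + 4·0 + 2·0; (-4)·1 + 3·0 + 7·0) = (3, 7, -4)
w2 = Cw1 = (3·3 + 7·7 + (-1)·(-4); 7·3 + 4·7 + 2·(-4); (-4)·3 + 3·7 + 7·(-4)) = (62, 41, -19)
w3 = Cw2 = (492, 560, -258)
w4 = Cw3 = (5654, 5168, -2094)
The requested component of w4 is -2094.

-2094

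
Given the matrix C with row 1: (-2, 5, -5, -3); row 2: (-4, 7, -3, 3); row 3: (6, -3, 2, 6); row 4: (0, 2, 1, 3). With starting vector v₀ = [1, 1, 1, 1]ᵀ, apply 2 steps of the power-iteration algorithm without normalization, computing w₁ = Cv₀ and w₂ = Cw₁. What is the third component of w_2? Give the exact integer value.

19

w1 = Cv₀ = (-5, 3, 11, 6)
w2 = Cw1 = (-48, 26, 19, 35)
The requested component of w2 is 19.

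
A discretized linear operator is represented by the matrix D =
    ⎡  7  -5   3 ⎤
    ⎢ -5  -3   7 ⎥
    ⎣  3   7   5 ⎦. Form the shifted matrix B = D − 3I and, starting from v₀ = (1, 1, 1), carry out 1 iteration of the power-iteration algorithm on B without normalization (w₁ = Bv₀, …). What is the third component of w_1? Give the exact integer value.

B = D − 3I has rows (4, -5, 3); (-5, -6, 7); (3, 7, 2)
w1 = Bv₀ = (4·1 + (-5)·1 + 3·1; (-5)·1 + (-6)·1 + 7·1; 3·1 + 7·1 + 2·1) = (2, -4, 12)
Requested component of w1: 12

12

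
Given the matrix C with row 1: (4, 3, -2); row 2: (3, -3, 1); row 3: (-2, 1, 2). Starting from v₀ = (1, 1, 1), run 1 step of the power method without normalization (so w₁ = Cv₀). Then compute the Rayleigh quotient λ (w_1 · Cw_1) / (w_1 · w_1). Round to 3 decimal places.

4.111

w1 = Cv₀ = (4·1 + 3·1 + (-2)·1; 3·1 + (-3)·1 + 1·1; (-2)·1 + 1·1 + 2·1) = (5, 1, 1)
Cw1 = (21, 13, -7)
w1·Cw1 = 5·21 + 1·13 + 1·(-7) = 111; w1·w1 = 5·5 + 1·1 + 1·1 = 27
λ ≈ 111/27 = 4.111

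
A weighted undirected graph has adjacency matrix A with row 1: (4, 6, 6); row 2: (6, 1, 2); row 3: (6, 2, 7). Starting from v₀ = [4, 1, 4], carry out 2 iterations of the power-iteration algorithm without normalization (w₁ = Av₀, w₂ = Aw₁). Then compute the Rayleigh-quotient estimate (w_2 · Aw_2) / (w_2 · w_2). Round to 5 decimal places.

w1 = Av₀ = (4·4 + 6·1 + 6·4; 6·4 + 1·1 + 2·4; 6·4 + 2·1 + 7·4) = (46, 33, 54)
w2 = Aw1 = (4·46 + 6·33 + 6·54; 6·46 + 1·33 + 2·54; 6·46 + 2·33 + 7·54) = (706, 417, 720)
Aw2 = (9646, 6093, 10110)
w2·Aw2 = 706·9646 + 417·6093 + 720·10110 = 16630057; w2·w2 = 706·706 + 417·417 + 720·720 = 1190725
λ ≈ 16630057/1190725 = 13.96633

λ ≈ 13.96633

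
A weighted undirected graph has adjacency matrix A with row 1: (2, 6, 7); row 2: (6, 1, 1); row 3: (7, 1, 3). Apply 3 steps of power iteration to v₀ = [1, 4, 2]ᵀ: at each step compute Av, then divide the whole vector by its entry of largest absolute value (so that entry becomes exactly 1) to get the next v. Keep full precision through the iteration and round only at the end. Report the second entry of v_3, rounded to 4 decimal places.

0.4911

Av0 = (40.00000, 12.00000, 17.00000); divide by 40.00000 → v1 = (1.00000, 0.30000, 0.42500)
Av1 = (6.77500, 6.72500, 8.57500); divide by 8.57500 → v2 = (0.79009, 0.78426, 1.00000)
Av2 = (13.28571, 6.52478, 9.31487); divide by 13.28571 → v3 = (1.00000, 0.49111, 0.70112)
Requested entry of v3: 2238/4557 = 0.4911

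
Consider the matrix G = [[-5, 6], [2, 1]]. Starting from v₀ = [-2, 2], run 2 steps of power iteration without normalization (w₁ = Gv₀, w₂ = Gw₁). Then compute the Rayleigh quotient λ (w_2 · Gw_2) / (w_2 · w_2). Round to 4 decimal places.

λ ≈ -6.8265

w1 = Gv₀ = ((-5)·(-2) + 6·2; 2·(-2) + 1·2) = (22, -2)
w2 = Gw1 = ((-5)·22 + 6·(-2); 2·22 + 1·(-2)) = (-122, 42)
Gw2 = (862, -202)
w2·Gw2 = (-122)·862 + 42·(-202) = -113648; w2·w2 = (-122)·(-122) + 42·42 = 16648
λ ≈ -113648/16648 = -6.8265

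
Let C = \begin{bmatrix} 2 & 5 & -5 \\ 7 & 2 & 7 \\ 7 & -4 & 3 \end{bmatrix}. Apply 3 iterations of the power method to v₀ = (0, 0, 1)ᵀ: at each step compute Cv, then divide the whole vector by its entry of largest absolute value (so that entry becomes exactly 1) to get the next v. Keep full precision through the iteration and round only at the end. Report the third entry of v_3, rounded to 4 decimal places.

Cv0 = (-5.00000, 7.00000, 3.00000); divide by 7.00000 → v1 = (-0.71429, 1.00000, 0.42857)
Cv1 = (1.42857, 0.00000, -7.71429); divide by -7.71429 → v2 = (-0.18519, 0.00000, 1.00000)
Cv2 = (-5.37037, 5.70370, 1.70370); divide by 5.70370 → v3 = (-0.94156, 1.00000, 0.29870)
Requested entry of v3: -92/-308 = 0.2987

0.2987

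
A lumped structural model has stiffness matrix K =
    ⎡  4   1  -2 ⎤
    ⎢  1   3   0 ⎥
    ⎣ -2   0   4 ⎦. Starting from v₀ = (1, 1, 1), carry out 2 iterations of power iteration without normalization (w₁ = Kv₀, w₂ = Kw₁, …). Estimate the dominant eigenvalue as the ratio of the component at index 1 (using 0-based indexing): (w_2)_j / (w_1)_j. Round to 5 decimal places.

w1 = Kv₀ = (4·1 + 1·1 + (-2)·1; 1·1 + 3·1 + 0·1; (-2)·1 + 0·1 + 4·1) = (3, 4, 2)
w2 = Kw1 = (4·3 + 1·4 + (-2)·2; 1·3 + 3·4 + 0·2; (-2)·3 + 0·4 + 4·2) = (12, 15, 2)
Ratio at component: 15 / 4 = 3.75000

λ ≈ 3.75000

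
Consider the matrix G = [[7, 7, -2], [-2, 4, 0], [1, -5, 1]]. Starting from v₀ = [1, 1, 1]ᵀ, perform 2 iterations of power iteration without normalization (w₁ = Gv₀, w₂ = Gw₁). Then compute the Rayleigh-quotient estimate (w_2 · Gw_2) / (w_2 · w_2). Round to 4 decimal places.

6.1809

w1 = Gv₀ = (12, 2, -3)
w2 = Gw1 = (104, -16, -1)
Gw2 = (618, -272, 183)
w2·Gw2 = 104·618 + (-16)·(-272) + (-1)·183 = 68441; w2·w2 = 104·104 + (-16)·(-16) + (-1)·(-1) = 11073
λ ≈ 68441/11073 = 6.1809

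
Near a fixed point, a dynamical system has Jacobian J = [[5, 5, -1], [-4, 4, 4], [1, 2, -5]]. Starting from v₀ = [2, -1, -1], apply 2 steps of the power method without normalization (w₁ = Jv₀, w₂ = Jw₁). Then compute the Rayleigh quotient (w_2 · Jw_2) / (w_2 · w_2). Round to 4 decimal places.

4.4062

w1 = Jv₀ = (5·2 + 5·(-1) + (-1)·(-1); (-4)·2 + 4·(-1) + 4·(-1); 1·2 + 2·(-1) + (-5)·(-1)) = (6, -16, 5)
w2 = Jw1 = (5·6 + 5·(-16) + (-1)·5; (-4)·6 + 4·(-16) + 4·5; 1·6 + 2·(-16) + (-5)·5) = (-55, -68, -51)
Jw2 = (-564, -256, 64)
w2·Jw2 = (-55)·(-564) + (-68)·(-256) + (-51)·64 = 45164; w2·w2 = (-55)·(-55) + (-68)·(-68) + (-51)·(-51) = 10250
λ ≈ 45164/10250 = 4.4062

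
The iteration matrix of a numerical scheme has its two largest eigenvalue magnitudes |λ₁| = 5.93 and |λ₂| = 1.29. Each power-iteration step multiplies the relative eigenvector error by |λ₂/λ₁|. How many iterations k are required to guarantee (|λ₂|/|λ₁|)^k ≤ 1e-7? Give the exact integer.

11

|λ₂/λ₁| = 1.29/5.93 = 0.21754
Need k ≥ ln(1e-7) / ln(0.21754) = -16.1181 / -1.5254 ≈ 10.567
Smallest integer k satisfying the bound: 11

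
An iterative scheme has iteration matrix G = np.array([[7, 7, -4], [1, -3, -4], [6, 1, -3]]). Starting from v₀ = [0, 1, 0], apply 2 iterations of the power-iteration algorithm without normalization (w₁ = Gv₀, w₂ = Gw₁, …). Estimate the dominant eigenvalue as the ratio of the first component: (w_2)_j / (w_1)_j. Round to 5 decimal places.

w1 = Gv₀ = (7·0 + 7·1 + (-4)·0; 1·0 + (-3)·1 + (-4)·0; 6·0 + 1·1 + (-3)·0) = (7, -3, 1)
w2 = Gw1 = (7·7 + 7·(-3) + (-4)·1; 1·7 + (-3)·(-3) + (-4)·1; 6·7 + 1·(-3) + (-3)·1) = (24, 12, 36)
Ratio at component: 24 / 7 = 3.42857

3.42857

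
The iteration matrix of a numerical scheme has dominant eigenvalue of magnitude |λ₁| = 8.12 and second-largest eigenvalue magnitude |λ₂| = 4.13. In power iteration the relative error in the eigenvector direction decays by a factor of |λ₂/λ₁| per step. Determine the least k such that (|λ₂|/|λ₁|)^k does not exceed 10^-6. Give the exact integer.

21

|λ₂/λ₁| = 4.13/8.12 = 0.50862
Need k ≥ ln(10^-6) / ln(0.50862) = -13.8155 / -0.6761 ≈ 20.436
Smallest integer k satisfying the bound: 21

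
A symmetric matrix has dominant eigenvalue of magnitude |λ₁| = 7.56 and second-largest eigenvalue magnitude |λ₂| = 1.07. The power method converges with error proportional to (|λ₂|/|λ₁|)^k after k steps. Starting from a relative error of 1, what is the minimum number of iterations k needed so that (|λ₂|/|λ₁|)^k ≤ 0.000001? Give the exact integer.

8

|λ₂/λ₁| = 1.07/7.56 = 0.14153
Need k ≥ ln(0.000001) / ln(0.14153) = -13.8155 / -1.9552 ≈ 7.066
Smallest integer k satisfying the bound: 8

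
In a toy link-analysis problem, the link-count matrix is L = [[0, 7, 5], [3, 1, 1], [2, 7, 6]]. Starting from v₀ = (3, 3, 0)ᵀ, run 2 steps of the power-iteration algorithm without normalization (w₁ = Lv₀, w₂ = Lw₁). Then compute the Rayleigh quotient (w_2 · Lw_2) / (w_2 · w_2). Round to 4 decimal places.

9.9637

w1 = Lv₀ = (0·3 + 7·3 + 5·0; 3·3 + 1·3 + 1·0; 2·3 + 7·3 + 6·0) = (21, 12, 27)
w2 = Lw1 = (0·21 + 7·12 + 5·27; 3·21 + 1·12 + 1·27; 2·21 + 7·12 + 6·27) = (219, 102, 288)
Lw2 = (2154, 1047, 2880)
w2·Lw2 = 219·2154 + 102·1047 + 288·2880 = 1407960; w2·w2 = 219·219 + 102·102 + 288·288 = 141309
λ ≈ 1407960/141309 = 9.9637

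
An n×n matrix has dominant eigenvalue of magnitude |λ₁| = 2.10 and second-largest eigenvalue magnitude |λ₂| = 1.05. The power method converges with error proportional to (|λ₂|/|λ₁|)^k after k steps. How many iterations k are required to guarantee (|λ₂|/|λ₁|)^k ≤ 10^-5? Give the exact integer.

17

|λ₂/λ₁| = 1.05/2.10 = 0.50000
Need k ≥ ln(10^-5) / ln(0.50000) = -11.5129 / -0.6931 ≈ 16.610
Smallest integer k satisfying the bound: 17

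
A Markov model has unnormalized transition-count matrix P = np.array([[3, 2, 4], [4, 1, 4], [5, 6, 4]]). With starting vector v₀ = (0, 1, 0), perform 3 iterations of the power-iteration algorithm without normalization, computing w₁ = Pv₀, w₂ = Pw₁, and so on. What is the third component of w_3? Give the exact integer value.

518

w1 = Pv₀ = (3·0 + 2·1 + 4·0; 4·0 + 1·1 + 4·0; 5·0 + 6·1 + 4·0) = (2, 1, 6)
w2 = Pw1 = (3·2 + 2·1 + 4·6; 4·2 + 1·1 + 4·6; 5·2 + 6·1 + 4·6) = (32, 33, 40)
w3 = Pw2 = (322, 321, 518)
The requested component of w3 is 518.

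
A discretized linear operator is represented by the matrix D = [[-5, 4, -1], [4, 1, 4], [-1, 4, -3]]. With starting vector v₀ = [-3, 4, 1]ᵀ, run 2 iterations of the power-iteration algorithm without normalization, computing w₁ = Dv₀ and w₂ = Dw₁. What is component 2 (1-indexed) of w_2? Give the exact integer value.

180

w1 = Dv₀ = (30, -4, 16)
w2 = Dw1 = (-182, 180, -94)
The requested component of w2 is 180.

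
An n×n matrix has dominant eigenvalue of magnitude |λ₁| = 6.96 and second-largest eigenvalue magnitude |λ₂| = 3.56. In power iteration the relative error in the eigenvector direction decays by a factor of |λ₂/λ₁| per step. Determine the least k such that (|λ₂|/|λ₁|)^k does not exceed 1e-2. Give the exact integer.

|λ₂/λ₁| = 3.56/6.96 = 0.51149
Need k ≥ ln(1e-2) / ln(0.51149) = -4.6052 / -0.6704 ≈ 6.869
Smallest integer k satisfying the bound: 7

7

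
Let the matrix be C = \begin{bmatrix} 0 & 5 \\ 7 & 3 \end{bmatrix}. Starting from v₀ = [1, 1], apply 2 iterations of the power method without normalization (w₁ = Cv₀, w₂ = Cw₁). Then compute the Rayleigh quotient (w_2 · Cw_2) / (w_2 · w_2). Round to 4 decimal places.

7.6840

w1 = Cv₀ = (5, 10)
w2 = Cw1 = (50, 65)
Cw2 = (325, 545)
w2·Cw2 = 50·325 + 65·545 = 51675; w2·w2 = 50·50 + 65·65 = 6725
λ ≈ 51675/6725 = 7.6840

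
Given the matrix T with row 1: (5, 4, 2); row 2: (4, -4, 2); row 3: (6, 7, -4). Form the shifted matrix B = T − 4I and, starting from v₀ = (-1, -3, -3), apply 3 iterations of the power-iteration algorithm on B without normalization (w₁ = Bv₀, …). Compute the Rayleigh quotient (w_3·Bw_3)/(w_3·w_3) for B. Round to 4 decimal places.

B = T − 4I has rows (1, 4, 2); (4, -8, 2); (6, 7, -8)
w1 = Bv₀ = (1·(-1) + 4·(-3) + 2·(-3); 4·(-1) + (-8)·(-3) + 2·(-3); 6·(-1) + 7·(-3) + (-8)·(-3)) = (-19, 14, -3)
w2 = Bw1 = (1·(-19) + 4·14 + 2·(-3); 4·(-19) + (-8)·14 + 2·(-3); 6·(-19) + 7·14 + (-8)·(-3)) = (31, -194, 8)
w3 = Bw2 = (-729, 1692, -1236)
Bw3 = (3567, -18924, 17358)
w3·Bw3 = -56074239; w3·w3 = 4922001; μ ≈ -56074239/4922001 = -11.3926

-11.3926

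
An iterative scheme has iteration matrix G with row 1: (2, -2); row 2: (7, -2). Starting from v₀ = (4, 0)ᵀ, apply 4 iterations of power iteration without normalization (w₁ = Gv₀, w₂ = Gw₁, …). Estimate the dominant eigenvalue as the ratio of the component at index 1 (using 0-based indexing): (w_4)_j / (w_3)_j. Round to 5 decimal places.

w1 = Gv₀ = (8, 28)
w2 = Gw1 = (-40, 0)
w3 = Gw2 = (-80, -280)
w4 = Gw3 = (400, 0)
Ratio at component: 0 / -280 = 0.00000

0.00000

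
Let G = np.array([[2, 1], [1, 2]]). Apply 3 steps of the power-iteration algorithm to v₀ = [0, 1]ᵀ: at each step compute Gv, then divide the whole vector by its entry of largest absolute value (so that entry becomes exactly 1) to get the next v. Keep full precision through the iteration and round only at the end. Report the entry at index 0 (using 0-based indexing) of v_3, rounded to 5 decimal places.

0.92857

Gv0 = (1.000000, 2.000000); divide by 2.000000 → v1 = (0.500000, 1.000000)
Gv1 = (2.000000, 2.500000); divide by 2.500000 → v2 = (0.800000, 1.000000)
Gv2 = (2.600000, 2.800000); divide by 2.800000 → v3 = (0.928571, 1.000000)
Requested entry of v3: 13/14 = 0.92857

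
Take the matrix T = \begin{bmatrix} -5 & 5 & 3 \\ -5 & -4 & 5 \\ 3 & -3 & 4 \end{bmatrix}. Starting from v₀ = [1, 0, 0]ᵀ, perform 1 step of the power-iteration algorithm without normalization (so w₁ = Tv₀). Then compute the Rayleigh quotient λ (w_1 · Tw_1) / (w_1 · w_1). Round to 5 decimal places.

w1 = Tv₀ = (-5, -5, 3)
Tw1 = (9, 60, 12)
w1·Tw1 = (-5)·9 + (-5)·60 + 3·12 = -309; w1·w1 = (-5)·(-5) + (-5)·(-5) + 3·3 = 59
λ ≈ -309/59 = -5.23729

λ ≈ -5.23729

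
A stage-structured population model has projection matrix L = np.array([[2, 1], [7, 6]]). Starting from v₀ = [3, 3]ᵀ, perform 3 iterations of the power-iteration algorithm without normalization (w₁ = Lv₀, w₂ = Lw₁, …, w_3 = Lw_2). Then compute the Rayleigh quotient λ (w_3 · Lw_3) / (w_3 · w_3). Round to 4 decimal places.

λ ≈ 7.3187

w1 = Lv₀ = (2·3 + 1·3; 7·3 + 6·3) = (9, 39)
w2 = Lw1 = (2·9 + 1·39; 7·9 + 6·39) = (57, 297)
w3 = Lw2 = (411, 2181)
Lw3 = (3003, 15963)
w3·Lw3 = 411·3003 + 2181·15963 = 36049536; w3·w3 = 411·411 + 2181·2181 = 4925682
λ ≈ 36049536/4925682 = 7.3187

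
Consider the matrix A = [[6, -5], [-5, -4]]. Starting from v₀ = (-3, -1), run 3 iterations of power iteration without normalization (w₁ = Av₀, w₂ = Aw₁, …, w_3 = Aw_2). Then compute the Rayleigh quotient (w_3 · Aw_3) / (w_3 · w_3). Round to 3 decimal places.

w1 = Av₀ = (-13, 19)
w2 = Aw1 = (-173, -11)
w3 = Aw2 = (-983, 909)
Aw3 = (-10443, 1279)
w3·Aw3 = (-983)·(-10443) + 909·1279 = 11428080; w3·w3 = (-983)·(-983) + 909·909 = 1792570
λ ≈ 11428080/1792570 = 6.375

6.375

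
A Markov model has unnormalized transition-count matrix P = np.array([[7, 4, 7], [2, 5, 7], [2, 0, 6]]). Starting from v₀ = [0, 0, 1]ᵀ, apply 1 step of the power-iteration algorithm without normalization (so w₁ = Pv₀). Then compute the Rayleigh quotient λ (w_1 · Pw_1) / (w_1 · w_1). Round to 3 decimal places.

λ ≈ 13.209

w1 = Pv₀ = (7, 7, 6)
Pw1 = (119, 91, 50)
w1·Pw1 = 7·119 + 7·91 + 6·50 = 1770; w1·w1 = 7·7 + 7·7 + 6·6 = 134
λ ≈ 1770/134 = 13.209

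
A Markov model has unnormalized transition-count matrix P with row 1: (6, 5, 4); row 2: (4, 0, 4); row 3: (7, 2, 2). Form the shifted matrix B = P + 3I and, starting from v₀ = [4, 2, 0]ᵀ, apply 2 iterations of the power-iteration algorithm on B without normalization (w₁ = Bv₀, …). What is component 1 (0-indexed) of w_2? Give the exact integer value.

B = P + 3I has rows (9, 5, 4); (4, 3, 4); (7, 2, 5)
w1 = Bv₀ = (9·4 + 5·2 + 4·0; 4·4 + 3·2 + 4·0; 7·4 + 2·2 + 5·0) = (46, 22, 32)
w2 = Bw1 = (9·46 + 5·22 + 4·32; 4·46 + 3·22 + 4·32; 7·46 + 2·22 + 5·32) = (652, 378, 526)
Requested component of w2: 378

378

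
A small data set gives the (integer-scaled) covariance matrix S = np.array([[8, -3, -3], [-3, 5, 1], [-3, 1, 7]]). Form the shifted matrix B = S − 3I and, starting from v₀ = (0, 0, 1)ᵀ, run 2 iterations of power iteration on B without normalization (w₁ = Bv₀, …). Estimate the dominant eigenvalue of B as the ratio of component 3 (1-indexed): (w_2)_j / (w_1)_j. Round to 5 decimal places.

6.50000

B = S − 3I has rows (5, -3, -3); (-3, 2, 1); (-3, 1, 4)
w1 = Bv₀ = (5·0 + (-3)·0 + (-3)·1; (-3)·0 + 2·0 + 1·1; (-3)·0 + 1·0 + 4·1) = (-3, 1, 4)
w2 = Bw1 = (5·(-3) + (-3)·1 + (-3)·4; (-3)·(-3) + 2·1 + 1·4; (-3)·(-3) + 1·1 + 4·4) = (-30, 15, 26)
Ratio: 26/4 = 6.50000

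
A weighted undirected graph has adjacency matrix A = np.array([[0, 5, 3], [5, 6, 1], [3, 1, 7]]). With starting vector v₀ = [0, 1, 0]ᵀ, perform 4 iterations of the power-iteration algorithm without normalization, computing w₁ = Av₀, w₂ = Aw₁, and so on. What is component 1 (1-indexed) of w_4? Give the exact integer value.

w1 = Av₀ = (0·0 + 5·1 + 3·0; 5·0 + 6·1 + 1·0; 3·0 + 1·1 + 7·0) = (5, 6, 1)
w2 = Aw1 = (0·5 + 5·6 + 3·1; 5·5 + 6·6 + 1·1; 3·5 + 1·6 + 7·1) = (33, 62, 28)
w3 = Aw2 = (394, 565, 357)
w4 = Aw3 = (3896, 5717, 4246)
The requested component of w4 is 3896.

3896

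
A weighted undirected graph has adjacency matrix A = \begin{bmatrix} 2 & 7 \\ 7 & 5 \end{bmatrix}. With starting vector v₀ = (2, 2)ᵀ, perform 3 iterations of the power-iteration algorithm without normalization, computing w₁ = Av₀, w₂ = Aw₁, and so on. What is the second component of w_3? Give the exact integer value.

w1 = Av₀ = (18, 24)
w2 = Aw1 = (204, 246)
w3 = Aw2 = (2130, 2658)
The requested component of w3 is 2658.

2658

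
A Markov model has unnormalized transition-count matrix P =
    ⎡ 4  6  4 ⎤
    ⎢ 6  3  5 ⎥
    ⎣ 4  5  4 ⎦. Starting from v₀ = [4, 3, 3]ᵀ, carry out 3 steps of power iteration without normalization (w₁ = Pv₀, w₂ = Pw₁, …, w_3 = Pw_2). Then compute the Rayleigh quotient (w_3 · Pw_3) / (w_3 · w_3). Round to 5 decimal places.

λ ≈ 13.68275

w1 = Pv₀ = (46, 48, 43)
w2 = Pw1 = (644, 635, 596)
w3 = Pw2 = (8770, 8749, 8135)
Pw3 = (120114, 119542, 111365)
w3·Pw3 = 8770·120114 + 8749·119542 + 8135·111365 = 3005227013; w3·w3 = 8770·8770 + 8749·8749 + 8135·8135 = 219636126
λ ≈ 3005227013/219636126 = 13.68275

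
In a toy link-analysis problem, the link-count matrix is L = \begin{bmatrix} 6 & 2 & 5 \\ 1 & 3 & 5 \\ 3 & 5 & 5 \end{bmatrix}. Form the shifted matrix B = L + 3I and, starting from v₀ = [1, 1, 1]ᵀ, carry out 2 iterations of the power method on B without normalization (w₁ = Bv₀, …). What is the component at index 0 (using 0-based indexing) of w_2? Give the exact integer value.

B = L + 3I has rows (9, 2, 5); (1, 6, 5); (3, 5, 8)
w1 = Bv₀ = (16, 12, 16)
w2 = Bw1 = (248, 168, 236)
Requested component of w2: 248

248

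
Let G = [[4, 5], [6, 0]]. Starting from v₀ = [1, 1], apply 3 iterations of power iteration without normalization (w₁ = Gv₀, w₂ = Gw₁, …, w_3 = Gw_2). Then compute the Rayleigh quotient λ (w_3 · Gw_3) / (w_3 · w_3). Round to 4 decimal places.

w1 = Gv₀ = (9, 6)
w2 = Gw1 = (66, 54)
w3 = Gw2 = (534, 396)
Gw3 = (4116, 3204)
w3·Gw3 = 534·4116 + 396·3204 = 3466728; w3·w3 = 534·534 + 396·396 = 441972
λ ≈ 3466728/441972 = 7.8438

7.8438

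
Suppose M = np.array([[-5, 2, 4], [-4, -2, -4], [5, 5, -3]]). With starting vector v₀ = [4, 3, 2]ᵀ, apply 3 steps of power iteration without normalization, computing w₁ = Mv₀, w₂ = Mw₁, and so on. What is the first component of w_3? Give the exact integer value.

-1562

w1 = Mv₀ = ((-5)·4 + 2·3 + 4·2; (-4)·4 + (-2)·3 + (-4)·2; 5·4 + 5·3 + (-3)·2) = (-6, -30, 29)
w2 = Mw1 = ((-5)·(-6) + 2·(-30) + 4·29; (-4)·(-6) + (-2)·(-30) + (-4)·29; 5·(-6) + 5·(-30) + (-3)·29) = (86, -32, -267)
w3 = Mw2 = (-1562, 788, 1071)
The requested component of w3 is -1562.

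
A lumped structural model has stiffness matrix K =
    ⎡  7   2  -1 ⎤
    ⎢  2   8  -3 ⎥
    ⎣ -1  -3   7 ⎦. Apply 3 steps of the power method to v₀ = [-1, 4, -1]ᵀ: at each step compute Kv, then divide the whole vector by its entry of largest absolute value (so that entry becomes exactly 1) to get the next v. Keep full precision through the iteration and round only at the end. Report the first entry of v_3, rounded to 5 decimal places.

Kv0 = (2.000000, 33.000000, -18.000000); divide by 33.000000 → v1 = (0.060606, 1.000000, -0.545455)
Kv1 = (2.969697, 9.757576, -6.878788); divide by 9.757576 → v2 = (0.304348, 1.000000, -0.704969)
Kv2 = (4.835404, 10.723602, -8.239130); divide by 10.723602 → v3 = (0.450912, 1.000000, -0.768317)
Requested entry of v3: 1557/3453 = 0.45091

0.45091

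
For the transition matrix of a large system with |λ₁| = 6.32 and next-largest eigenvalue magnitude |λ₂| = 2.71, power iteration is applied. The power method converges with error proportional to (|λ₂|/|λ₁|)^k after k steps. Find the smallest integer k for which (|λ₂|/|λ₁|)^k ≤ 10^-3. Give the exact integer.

|λ₂/λ₁| = 2.71/6.32 = 0.42880
Need k ≥ ln(10^-3) / ln(0.42880) = -6.9078 / -0.8468 ≈ 8.158
Smallest integer k satisfying the bound: 9

9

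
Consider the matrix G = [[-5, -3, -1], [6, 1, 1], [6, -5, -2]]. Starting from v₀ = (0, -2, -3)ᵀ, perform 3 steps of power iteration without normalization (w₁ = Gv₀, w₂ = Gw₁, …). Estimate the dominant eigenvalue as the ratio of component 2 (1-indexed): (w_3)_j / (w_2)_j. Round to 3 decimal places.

-2.523

w1 = Gv₀ = ((-5)·0 + (-3)·(-2) + (-1)·(-3); 6·0 + 1·(-2) + 1·(-3); 6·0 + (-5)·(-2) + (-2)·(-3)) = (9, -5, 16)
w2 = Gw1 = ((-5)·9 + (-3)·(-5) + (-1)·16; 6·9 + 1·(-5) + 1·16; 6·9 + (-5)·(-5) + (-2)·16) = (-46, 65, 47)
w3 = Gw2 = (-12, -164, -695)
Ratio at component: -164 / 65 = -2.523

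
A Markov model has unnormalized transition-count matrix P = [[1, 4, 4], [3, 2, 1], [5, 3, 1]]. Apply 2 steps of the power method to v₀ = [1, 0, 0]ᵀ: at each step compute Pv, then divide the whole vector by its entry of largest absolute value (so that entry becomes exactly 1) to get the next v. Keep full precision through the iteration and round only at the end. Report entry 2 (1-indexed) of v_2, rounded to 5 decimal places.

Pv0 = (1.000000, 3.000000, 5.000000); divide by 5.000000 → v1 = (0.200000, 0.600000, 1.000000)
Pv1 = (6.600000, 2.800000, 3.800000); divide by 6.600000 → v2 = (1.000000, 0.424242, 0.575758)
Requested entry of v2: 14/33 = 0.42424

0.42424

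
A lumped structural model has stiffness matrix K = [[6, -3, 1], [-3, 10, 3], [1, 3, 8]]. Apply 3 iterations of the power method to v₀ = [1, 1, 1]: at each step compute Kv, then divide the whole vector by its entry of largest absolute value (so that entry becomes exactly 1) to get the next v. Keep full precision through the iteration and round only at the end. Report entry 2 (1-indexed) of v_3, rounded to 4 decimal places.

Kv0 = (4.00000, 10.00000, 12.00000); divide by 12.00000 → v1 = (0.33333, 0.83333, 1.00000)
Kv1 = (0.50000, 10.33333, 10.83333); divide by 10.83333 → v2 = (0.04615, 0.95385, 1.00000)
Kv2 = (-1.58462, 12.40000, 10.90769); divide by 12.40000 → v3 = (-0.12779, 1.00000, 0.87965)
Requested entry of v3: 1612/1612 = 1.0000

1.0000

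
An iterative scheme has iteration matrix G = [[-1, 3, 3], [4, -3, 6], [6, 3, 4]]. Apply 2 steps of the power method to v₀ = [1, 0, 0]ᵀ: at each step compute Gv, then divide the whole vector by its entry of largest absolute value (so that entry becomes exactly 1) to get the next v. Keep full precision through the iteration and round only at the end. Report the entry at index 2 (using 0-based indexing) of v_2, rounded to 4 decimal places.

Gv0 = (-1.00000, 4.00000, 6.00000); divide by 6.00000 → v1 = (-0.16667, 0.66667, 1.00000)
Gv1 = (5.16667, 3.33333, 5.00000); divide by 5.16667 → v2 = (1.00000, 0.64516, 0.96774)
Requested entry of v2: 30/31 = 0.9677

0.9677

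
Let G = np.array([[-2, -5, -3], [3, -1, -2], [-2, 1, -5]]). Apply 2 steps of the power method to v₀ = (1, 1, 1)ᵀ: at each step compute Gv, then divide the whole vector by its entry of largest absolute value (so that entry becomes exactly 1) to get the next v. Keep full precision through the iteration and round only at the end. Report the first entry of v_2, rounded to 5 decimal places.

Gv0 = (-10.000000, 0.000000, -6.000000); divide by -10.000000 → v1 = (1.000000, 0.000000, 0.600000)
Gv1 = (-3.800000, 1.800000, -5.000000); divide by -5.000000 → v2 = (0.760000, -0.360000, 1.000000)
Requested entry of v2: 38/50 = 0.76000

0.76000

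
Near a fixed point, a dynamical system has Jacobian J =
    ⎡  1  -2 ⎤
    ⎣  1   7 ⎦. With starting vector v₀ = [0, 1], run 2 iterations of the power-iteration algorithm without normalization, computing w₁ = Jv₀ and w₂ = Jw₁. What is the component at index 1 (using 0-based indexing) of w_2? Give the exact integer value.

47

w1 = Jv₀ = (1·0 + (-2)·1; 1·0 + 7·1) = (-2, 7)
w2 = Jw1 = (1·(-2) + (-2)·7; 1·(-2) + 7·7) = (-16, 47)
The requested component of w2 is 47.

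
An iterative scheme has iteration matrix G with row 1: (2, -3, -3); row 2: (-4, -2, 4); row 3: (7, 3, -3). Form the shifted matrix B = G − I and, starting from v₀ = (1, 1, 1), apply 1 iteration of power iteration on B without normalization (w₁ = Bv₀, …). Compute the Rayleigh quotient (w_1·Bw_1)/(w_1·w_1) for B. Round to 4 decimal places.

-7.1000

B = G − I has rows (1, -3, -3); (-4, -3, 4); (7, 3, -4)
w1 = Bv₀ = (1·1 + (-3)·1 + (-3)·1; (-4)·1 + (-3)·1 + 4·1; 7·1 + 3·1 + (-4)·1) = (-5, -3, 6)
Bw1 = (-14, 53, -68)
w1·Bw1 = -497; w1·w1 = 70; μ ≈ -497/70 = -7.1000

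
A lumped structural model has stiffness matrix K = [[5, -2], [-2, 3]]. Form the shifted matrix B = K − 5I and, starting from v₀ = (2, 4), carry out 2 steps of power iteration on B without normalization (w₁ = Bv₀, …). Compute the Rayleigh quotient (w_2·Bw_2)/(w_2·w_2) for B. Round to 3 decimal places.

-3.235

B = K − 5I has rows (0, -2); (-2, -2)
w1 = Bv₀ = (0·2 + (-2)·4; (-2)·2 + (-2)·4) = (-8, -12)
w2 = Bw1 = (0·(-8) + (-2)·(-12); (-2)·(-8) + (-2)·(-12)) = (24, 40)
Bw2 = (-80, -128)
w2·Bw2 = -7040; w2·w2 = 2176; μ ≈ -7040/2176 = -3.235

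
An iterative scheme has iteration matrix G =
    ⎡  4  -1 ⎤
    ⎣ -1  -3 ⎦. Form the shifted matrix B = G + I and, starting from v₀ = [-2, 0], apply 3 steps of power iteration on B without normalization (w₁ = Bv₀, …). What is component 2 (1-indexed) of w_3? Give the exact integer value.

B = G + I has rows (5, -1); (-1, -2)
w1 = Bv₀ = (5·(-2) + (-1)·0; (-1)·(-2) + (-2)·0) = (-10, 2)
w2 = Bw1 = (5·(-10) + (-1)·2; (-1)·(-10) + (-2)·2) = (-52, 6)
w3 = Bw2 = (-266, 40)
Requested component of w3: 40

40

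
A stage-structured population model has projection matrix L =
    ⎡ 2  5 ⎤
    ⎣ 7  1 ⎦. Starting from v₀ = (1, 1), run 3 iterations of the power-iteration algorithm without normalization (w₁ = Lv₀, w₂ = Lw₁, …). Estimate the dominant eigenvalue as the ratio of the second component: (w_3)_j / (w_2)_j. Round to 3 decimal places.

w1 = Lv₀ = (2·1 + 5·1; 7·1 + 1·1) = (7, 8)
w2 = Lw1 = (2·7 + 5·8; 7·7 + 1·8) = (54, 57)
w3 = Lw2 = (393, 435)
Ratio at component: 435 / 57 = 7.632

7.632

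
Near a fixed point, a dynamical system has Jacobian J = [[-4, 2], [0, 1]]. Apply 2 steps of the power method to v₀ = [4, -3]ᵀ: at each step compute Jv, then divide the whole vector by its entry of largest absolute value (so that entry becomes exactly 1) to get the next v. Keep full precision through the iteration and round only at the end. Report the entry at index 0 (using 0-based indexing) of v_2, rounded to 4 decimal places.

Jv0 = (-22.00000, -3.00000); divide by -22.00000 → v1 = (1.00000, 0.13636)
Jv1 = (-3.72727, 0.13636); divide by -3.72727 → v2 = (1.00000, -0.03659)
Requested entry of v2: 82/82 = 1.0000

1.0000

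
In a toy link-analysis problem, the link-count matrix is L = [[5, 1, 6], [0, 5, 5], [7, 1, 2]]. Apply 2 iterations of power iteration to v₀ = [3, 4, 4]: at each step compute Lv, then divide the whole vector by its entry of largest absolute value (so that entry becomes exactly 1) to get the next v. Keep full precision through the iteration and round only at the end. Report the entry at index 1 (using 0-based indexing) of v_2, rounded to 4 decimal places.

Lv0 = (43.00000, 40.00000, 33.00000); divide by 43.00000 → v1 = (1.00000, 0.93023, 0.76744)
Lv1 = (10.53488, 8.48837, 9.46512); divide by 10.53488 → v2 = (1.00000, 0.80574, 0.89845)
Requested entry of v2: 365/453 = 0.8057

0.8057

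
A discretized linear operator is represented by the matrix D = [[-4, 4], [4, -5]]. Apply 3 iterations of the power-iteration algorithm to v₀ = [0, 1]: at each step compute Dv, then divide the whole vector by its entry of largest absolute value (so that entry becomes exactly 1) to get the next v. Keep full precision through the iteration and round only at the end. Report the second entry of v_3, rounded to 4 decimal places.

Dv0 = (4.00000, -5.00000); divide by -5.00000 → v1 = (-0.80000, 1.00000)
Dv1 = (7.20000, -8.20000); divide by -8.20000 → v2 = (-0.87805, 1.00000)
Dv2 = (7.51220, -8.51220); divide by -8.51220 → v3 = (-0.88252, 1.00000)
Requested entry of v3: -349/-349 = 1.0000

1.0000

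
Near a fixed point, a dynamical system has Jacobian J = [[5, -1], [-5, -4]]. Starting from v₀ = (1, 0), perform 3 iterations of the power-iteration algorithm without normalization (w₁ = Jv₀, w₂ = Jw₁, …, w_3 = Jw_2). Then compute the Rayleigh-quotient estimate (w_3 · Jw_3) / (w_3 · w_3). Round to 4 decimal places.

w1 = Jv₀ = (5, -5)
w2 = Jw1 = (30, -5)
w3 = Jw2 = (155, -130)
Jw3 = (905, -255)
w3·Jw3 = 155·905 + (-130)·(-255) = 173425; w3·w3 = 155·155 + (-130)·(-130) = 40925
λ ≈ 173425/40925 = 4.2376

4.2376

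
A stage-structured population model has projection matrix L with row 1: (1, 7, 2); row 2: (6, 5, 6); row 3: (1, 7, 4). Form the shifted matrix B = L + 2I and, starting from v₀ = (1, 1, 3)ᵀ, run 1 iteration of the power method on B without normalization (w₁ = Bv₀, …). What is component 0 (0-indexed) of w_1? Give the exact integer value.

16

B = L + 2I has rows (3, 7, 2); (6, 7, 6); (1, 7, 6)
w1 = Bv₀ = (16, 31, 26)
Requested component of w1: 16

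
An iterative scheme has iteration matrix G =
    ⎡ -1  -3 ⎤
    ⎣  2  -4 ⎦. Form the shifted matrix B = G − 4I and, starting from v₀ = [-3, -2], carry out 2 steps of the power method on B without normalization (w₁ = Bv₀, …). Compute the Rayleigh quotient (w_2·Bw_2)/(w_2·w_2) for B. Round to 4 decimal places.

B = G − 4I has rows (-5, -3); (2, -8)
w1 = Bv₀ = ((-5)·(-3) + (-3)·(-2); 2·(-3) + (-8)·(-2)) = (21, 10)
w2 = Bw1 = ((-5)·21 + (-3)·10; 2·21 + (-8)·10) = (-135, -38)
Bw2 = (789, 34)
w2·Bw2 = -107807; w2·w2 = 19669; μ ≈ -107807/19669 = -5.4811

μ ≈ -5.4811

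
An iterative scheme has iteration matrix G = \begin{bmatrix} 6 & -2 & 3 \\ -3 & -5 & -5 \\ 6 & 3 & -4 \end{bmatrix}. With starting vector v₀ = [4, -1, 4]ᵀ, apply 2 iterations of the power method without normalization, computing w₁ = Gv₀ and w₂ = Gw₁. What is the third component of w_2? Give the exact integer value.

w1 = Gv₀ = (38, -27, 5)
w2 = Gw1 = (297, -4, 127)
The requested component of w2 is 127.

127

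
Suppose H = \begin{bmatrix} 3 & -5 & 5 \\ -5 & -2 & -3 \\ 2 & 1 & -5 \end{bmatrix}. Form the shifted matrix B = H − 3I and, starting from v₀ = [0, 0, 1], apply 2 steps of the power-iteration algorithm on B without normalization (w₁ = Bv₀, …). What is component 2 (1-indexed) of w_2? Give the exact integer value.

B = H − 3I has rows (0, -5, 5); (-5, -5, -3); (2, 1, -8)
w1 = Bv₀ = (5, -3, -8)
w2 = Bw1 = (-25, 14, 71)
Requested component of w2: 14

14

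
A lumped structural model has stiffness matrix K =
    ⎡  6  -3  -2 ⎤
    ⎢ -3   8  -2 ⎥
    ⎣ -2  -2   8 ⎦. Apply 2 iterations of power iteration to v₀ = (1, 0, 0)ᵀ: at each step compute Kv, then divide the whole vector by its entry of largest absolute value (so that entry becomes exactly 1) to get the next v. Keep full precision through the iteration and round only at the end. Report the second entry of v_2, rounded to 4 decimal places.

-0.7755

Kv0 = (6.00000, -3.00000, -2.00000); divide by 6.00000 → v1 = (1.00000, -0.50000, -0.33333)
Kv1 = (8.16667, -6.33333, -3.66667); divide by 8.16667 → v2 = (1.00000, -0.77551, -0.44898)
Requested entry of v2: -38/49 = -0.7755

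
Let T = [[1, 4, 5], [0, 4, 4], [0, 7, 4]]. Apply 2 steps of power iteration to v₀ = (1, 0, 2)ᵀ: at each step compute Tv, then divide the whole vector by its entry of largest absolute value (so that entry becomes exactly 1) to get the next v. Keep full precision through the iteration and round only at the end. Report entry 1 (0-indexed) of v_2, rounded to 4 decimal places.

0.7273

Tv0 = (11.00000, 8.00000, 8.00000); divide by 11.00000 → v1 = (1.00000, 0.72727, 0.72727)
Tv1 = (7.54545, 5.81818, 8.00000); divide by 8.00000 → v2 = (0.94318, 0.72727, 1.00000)
Requested entry of v2: 64/88 = 0.7273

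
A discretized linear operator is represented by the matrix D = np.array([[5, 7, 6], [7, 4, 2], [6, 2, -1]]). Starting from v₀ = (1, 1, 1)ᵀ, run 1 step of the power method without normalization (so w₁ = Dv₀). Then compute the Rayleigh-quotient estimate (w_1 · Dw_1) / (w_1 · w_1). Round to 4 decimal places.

λ ≈ 13.6513

w1 = Dv₀ = (18, 13, 7)
Dw1 = (223, 192, 127)
w1·Dw1 = 18·223 + 13·192 + 7·127 = 7399; w1·w1 = 18·18 + 13·13 + 7·7 = 542
λ ≈ 7399/542 = 13.6513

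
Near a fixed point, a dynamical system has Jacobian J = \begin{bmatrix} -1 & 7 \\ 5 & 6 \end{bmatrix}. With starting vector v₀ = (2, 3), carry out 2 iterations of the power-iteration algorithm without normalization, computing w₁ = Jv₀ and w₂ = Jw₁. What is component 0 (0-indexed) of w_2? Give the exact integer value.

177

w1 = Jv₀ = ((-1)·2 + 7·3; 5·2 + 6·3) = (19, 28)
w2 = Jw1 = ((-1)·19 + 7·28; 5·19 + 6·28) = (177, 263)
The requested component of w2 is 177.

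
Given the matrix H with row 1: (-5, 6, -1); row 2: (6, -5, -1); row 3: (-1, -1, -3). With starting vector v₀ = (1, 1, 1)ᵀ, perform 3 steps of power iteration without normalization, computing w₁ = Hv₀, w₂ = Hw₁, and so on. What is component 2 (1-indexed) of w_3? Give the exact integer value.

-10

w1 = Hv₀ = (0, 0, -5)
w2 = Hw1 = (5, 5, 15)
w3 = Hw2 = (-10, -10, -55)
The requested component of w3 is -10.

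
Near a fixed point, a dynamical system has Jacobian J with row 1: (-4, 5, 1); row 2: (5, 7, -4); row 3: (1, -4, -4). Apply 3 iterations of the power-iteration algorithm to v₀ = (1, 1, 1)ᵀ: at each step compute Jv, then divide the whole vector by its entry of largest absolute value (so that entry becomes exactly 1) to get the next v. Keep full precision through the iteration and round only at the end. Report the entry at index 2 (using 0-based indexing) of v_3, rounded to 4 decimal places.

Jv0 = (2.00000, 8.00000, -7.00000); divide by 8.00000 → v1 = (0.25000, 1.00000, -0.87500)
Jv1 = (3.12500, 11.75000, -0.25000); divide by 11.75000 → v2 = (0.26596, 1.00000, -0.02128)
Jv2 = (3.91489, 8.41489, -3.64894); divide by 8.41489 → v3 = (0.46523, 1.00000, -0.43363)
Requested entry of v3: -343/791 = -0.4336

-0.4336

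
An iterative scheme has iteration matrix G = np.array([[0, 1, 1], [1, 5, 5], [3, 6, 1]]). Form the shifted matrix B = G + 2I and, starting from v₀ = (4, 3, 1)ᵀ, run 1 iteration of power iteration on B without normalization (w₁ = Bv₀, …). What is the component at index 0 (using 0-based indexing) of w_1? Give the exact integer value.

12

B = G + 2I has rows (2, 1, 1); (1, 7, 5); (3, 6, 3)
w1 = Bv₀ = (2·4 + 1·3 + 1·1; 1·4 + 7·3 + 5·1; 3·4 + 6·3 + 3·1) = (12, 30, 33)
Requested component of w1: 12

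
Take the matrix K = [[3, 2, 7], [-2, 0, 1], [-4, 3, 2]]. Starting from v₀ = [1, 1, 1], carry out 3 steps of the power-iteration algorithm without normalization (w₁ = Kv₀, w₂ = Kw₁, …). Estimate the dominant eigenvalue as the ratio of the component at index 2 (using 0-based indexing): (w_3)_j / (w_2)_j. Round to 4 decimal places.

λ ≈ 6.7551

w1 = Kv₀ = (3·1 + 2·1 + 7·1; (-2)·1 + 0·1 + 1·1; (-4)·1 + 3·1 + 2·1) = (12, -1, 1)
w2 = Kw1 = (3·12 + 2·(-1) + 7·1; (-2)·12 + 0·(-1) + 1·1; (-4)·12 + 3·(-1) + 2·1) = (41, -23, -49)
w3 = Kw2 = (-266, -131, -331)
Ratio at component: -331 / -49 = 6.7551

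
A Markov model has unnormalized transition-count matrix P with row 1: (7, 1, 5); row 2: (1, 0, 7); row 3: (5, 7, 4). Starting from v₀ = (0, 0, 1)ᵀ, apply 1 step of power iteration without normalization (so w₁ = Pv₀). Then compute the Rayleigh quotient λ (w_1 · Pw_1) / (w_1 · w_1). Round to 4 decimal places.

λ ≈ 10.0111

w1 = Pv₀ = (5, 7, 4)
Pw1 = (62, 33, 90)
w1·Pw1 = 5·62 + 7·33 + 4·90 = 901; w1·w1 = 5·5 + 7·7 + 4·4 = 90
λ ≈ 901/90 = 10.0111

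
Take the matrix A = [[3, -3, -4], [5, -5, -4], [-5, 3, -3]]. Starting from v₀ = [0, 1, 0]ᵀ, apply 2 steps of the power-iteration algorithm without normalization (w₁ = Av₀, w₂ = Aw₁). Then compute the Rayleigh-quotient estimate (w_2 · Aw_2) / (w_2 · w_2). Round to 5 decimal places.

-5.24793

w1 = Av₀ = (3·0 + (-3)·1 + (-4)·0; 5·0 + (-5)·1 + (-4)·0; (-5)·0 + 3·1 + (-3)·0) = (-3, -5, 3)
w2 = Aw1 = (3·(-3) + (-3)·(-5) + (-4)·3; 5·(-3) + (-5)·(-5) + (-4)·3; (-5)·(-3) + 3·(-5) + (-3)·3) = (-6, -2, -9)
Aw2 = (24, 16, 51)
w2·Aw2 = (-6)·24 + (-2)·16 + (-9)·51 = -635; w2·w2 = (-6)·(-6) + (-2)·(-2) + (-9)·(-9) = 121
λ ≈ -635/121 = -5.24793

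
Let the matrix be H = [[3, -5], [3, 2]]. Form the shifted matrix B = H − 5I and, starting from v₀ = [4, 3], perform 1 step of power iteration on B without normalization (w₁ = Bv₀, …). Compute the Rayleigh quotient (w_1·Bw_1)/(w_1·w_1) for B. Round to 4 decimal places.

μ ≈ -1.7602

B = H − 5I has rows (-2, -5); (3, -3)
w1 = Bv₀ = (-23, 3)
Bw1 = (31, -78)
w1·Bw1 = -947; w1·w1 = 538; μ ≈ -947/538 = -1.7602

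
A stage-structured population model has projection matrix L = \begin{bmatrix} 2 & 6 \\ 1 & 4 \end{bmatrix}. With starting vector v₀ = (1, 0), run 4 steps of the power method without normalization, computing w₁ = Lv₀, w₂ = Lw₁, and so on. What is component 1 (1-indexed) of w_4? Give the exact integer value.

316

w1 = Lv₀ = (2, 1)
w2 = Lw1 = (10, 6)
w3 = Lw2 = (56, 34)
w4 = Lw3 = (316, 192)
The requested component of w4 is 316.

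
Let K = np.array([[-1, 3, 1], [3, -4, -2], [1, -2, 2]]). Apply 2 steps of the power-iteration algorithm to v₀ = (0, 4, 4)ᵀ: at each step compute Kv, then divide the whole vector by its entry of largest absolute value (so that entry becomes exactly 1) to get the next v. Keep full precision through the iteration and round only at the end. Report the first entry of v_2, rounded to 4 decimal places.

-0.6111

Kv0 = (16.00000, -24.00000, 0.00000); divide by -24.00000 → v1 = (-0.66667, 1.00000, 0.00000)
Kv1 = (3.66667, -6.00000, -2.66667); divide by -6.00000 → v2 = (-0.61111, 1.00000, 0.44444)
Requested entry of v2: -88/144 = -0.6111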